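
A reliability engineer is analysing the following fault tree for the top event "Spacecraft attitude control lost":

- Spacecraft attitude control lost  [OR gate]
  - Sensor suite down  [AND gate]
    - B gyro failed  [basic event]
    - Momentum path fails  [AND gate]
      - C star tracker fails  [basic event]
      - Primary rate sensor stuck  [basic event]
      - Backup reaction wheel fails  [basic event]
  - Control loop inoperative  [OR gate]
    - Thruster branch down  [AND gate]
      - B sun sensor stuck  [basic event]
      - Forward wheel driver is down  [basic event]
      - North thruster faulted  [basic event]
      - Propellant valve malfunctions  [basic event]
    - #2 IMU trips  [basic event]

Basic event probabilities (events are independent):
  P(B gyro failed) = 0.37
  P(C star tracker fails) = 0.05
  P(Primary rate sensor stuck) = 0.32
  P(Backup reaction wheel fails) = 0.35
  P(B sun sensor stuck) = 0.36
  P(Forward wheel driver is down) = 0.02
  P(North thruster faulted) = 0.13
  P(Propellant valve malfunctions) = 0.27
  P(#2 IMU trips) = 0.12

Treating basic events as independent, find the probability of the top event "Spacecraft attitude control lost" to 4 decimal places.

P(Momentum path fails) [AND] = 0.05 × 0.32 × 0.35 = 0.005600
P(Sensor suite down) [AND] = 0.37 × 0.005600 = 0.002072
P(Thruster branch down) [AND] = 0.36 × 0.02 × 0.13 × 0.27 = 0.000253
P(Control loop inoperative) [OR] = 1 − (1−0.000253) × (1−0.12) = 0.120223
P(Spacecraft attitude control lost) [OR] = 1 − (1−0.002072) × (1−0.120223) = 0.122046
Rounded to 4 decimal places: P(Spacecraft attitude control lost) ≈ 0.1220.

0.1220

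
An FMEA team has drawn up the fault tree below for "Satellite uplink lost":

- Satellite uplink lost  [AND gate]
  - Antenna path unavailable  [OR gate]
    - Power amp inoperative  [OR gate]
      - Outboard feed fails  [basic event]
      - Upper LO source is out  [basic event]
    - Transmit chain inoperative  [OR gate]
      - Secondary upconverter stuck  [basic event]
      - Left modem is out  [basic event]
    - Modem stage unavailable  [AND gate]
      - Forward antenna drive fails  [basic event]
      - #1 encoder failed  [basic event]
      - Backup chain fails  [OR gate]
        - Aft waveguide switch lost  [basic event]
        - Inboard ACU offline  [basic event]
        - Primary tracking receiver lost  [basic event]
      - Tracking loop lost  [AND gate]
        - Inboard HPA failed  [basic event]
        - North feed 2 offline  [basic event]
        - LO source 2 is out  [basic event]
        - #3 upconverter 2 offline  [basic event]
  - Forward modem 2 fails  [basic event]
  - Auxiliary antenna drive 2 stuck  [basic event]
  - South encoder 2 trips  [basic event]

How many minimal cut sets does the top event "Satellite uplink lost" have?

7

Power amp inoperative [OR]: union of children's cut sets → 2 cut set(s).
Transmit chain inoperative [OR]: union of children's cut sets → 2 cut set(s).
Backup chain fails [OR]: union of children's cut sets → 3 cut set(s).
Tracking loop lost [AND]: one cut set from each child combined → 1 × 1 × 1 × 1 = 1 cut set(s).
Modem stage unavailable [AND]: one cut set from each child combined → 1 × 1 × 3 × 1 = 3 cut set(s).
Antenna path unavailable [OR]: union of children's cut sets → 7 cut set(s).
Satellite uplink lost [AND]: one cut set from each child combined → 7 × 1 × 1 × 1 = 7 cut set(s).
Minimal cut sets: {Auxiliary antenna drive 2 stuck, Forward modem 2 fails, Outboard feed fails, South encoder 2 trips}; {Auxiliary antenna drive 2 stuck, Forward modem 2 fails, South encoder 2 trips, Upper LO source is out}; {Auxiliary antenna drive 2 stuck, Forward modem 2 fails, Secondary upconverter stuck, South encoder 2 trips}; {Auxiliary antenna drive 2 stuck, Forward modem 2 fails, Left modem is out, South encoder 2 trips}; {#1 encoder failed, #3 upconverter 2 offline, Aft waveguide switch lost, Auxiliary antenna drive 2 stuck, Forward antenna drive fails, Forward modem 2 fails, Inboard HPA failed, LO source 2 is out, North feed 2 offline, South encoder 2 trips}; {#1 encoder failed, #3 upconverter 2 offline, Auxiliary antenna drive 2 stuck, Forward antenna drive fails, Forward modem 2 fails, Inboard ACU offline, Inboard HPA failed, LO source 2 is out, North feed 2 offline, South encoder 2 trips}; {#1 encoder failed, #3 upconverter 2 offline, Auxiliary antenna drive 2 stuck, Forward antenna drive fails, Forward modem 2 fails, Inboard HPA failed, LO source 2 is out, North feed 2 offline, Primary tracking receiver lost, South encoder 2 trips}.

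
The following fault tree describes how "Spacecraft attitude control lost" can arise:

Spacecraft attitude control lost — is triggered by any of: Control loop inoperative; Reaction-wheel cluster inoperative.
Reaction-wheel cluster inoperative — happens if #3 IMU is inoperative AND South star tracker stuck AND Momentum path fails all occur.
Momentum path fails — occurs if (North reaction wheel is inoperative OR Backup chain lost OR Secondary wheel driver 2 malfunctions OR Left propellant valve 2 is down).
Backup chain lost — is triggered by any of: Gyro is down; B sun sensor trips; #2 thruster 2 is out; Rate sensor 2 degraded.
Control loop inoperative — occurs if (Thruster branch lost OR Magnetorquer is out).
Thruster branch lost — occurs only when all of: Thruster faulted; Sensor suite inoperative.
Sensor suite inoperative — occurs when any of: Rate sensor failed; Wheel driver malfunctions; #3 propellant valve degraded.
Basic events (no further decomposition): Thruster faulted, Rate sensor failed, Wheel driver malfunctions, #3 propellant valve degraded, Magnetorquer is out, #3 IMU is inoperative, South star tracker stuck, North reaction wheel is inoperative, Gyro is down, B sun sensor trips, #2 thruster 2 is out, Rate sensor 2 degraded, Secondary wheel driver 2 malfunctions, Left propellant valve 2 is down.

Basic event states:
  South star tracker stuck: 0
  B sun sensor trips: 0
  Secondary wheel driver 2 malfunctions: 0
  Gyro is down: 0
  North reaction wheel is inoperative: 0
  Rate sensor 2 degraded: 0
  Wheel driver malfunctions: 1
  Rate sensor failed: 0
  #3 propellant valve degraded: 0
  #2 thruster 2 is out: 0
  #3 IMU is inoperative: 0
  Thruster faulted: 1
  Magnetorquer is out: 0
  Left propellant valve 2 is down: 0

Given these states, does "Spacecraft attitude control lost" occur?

Yes

Sensor suite inoperative [OR]: Rate sensor failed=not, Wheel driver malfunctions=occurs, #3 propellant valve degraded=not → at least one input occurs → occurs.
Thruster branch lost [AND]: Thruster faulted=occurs, Sensor suite inoperative=occurs → all inputs occur → occurs.
Control loop inoperative [OR]: Thruster branch lost=occurs, Magnetorquer is out=not → at least one input occurs → occurs.
Backup chain lost [OR]: Gyro is down=not, B sun sensor trips=not, #2 thruster 2 is out=not, Rate sensor 2 degraded=not → no input occurs → does not occur.
Momentum path fails [OR]: North reaction wheel is inoperative=not, Backup chain lost=not, Secondary wheel driver 2 malfunctions=not, Left propellant valve 2 is down=not → no input occurs → does not occur.
Reaction-wheel cluster inoperative [AND]: #3 IMU is inoperative=not, South star tracker stuck=not, Momentum path fails=not → not all inputs occur → does not occur.
Spacecraft attitude control lost [OR]: Control loop inoperative=occurs, Reaction-wheel cluster inoperative=not → at least one input occurs → occurs.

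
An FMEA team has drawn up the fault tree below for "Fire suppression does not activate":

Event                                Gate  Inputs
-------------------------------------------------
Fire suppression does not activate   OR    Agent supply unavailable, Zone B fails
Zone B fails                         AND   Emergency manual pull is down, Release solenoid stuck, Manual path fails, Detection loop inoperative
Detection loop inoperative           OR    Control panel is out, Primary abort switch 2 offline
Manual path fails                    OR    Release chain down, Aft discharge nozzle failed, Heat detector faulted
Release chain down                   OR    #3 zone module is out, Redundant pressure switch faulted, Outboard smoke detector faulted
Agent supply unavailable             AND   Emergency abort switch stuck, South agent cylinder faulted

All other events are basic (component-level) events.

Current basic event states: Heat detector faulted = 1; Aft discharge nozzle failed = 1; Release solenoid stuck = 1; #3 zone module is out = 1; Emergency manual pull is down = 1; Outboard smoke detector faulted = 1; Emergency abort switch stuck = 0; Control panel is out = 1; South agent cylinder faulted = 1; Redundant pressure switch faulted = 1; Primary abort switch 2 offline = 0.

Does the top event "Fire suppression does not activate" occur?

Agent supply unavailable [AND]: Emergency abort switch stuck=not, South agent cylinder faulted=occurs → not all inputs occur → does not occur.
Release chain down [OR]: #3 zone module is out=occurs, Redundant pressure switch faulted=occurs, Outboard smoke detector faulted=occurs → at least one input occurs → occurs.
Manual path fails [OR]: Release chain down=occurs, Aft discharge nozzle failed=occurs, Heat detector faulted=occurs → at least one input occurs → occurs.
Detection loop inoperative [OR]: Control panel is out=occurs, Primary abort switch 2 offline=not → at least one input occurs → occurs.
Zone B fails [AND]: Emergency manual pull is down=occurs, Release solenoid stuck=occurs, Manual path fails=occurs, Detection loop inoperative=occurs → all inputs occur → occurs.
Fire suppression does not activate [OR]: Agent supply unavailable=not, Zone B fails=occurs → at least one input occurs → occurs.

Yes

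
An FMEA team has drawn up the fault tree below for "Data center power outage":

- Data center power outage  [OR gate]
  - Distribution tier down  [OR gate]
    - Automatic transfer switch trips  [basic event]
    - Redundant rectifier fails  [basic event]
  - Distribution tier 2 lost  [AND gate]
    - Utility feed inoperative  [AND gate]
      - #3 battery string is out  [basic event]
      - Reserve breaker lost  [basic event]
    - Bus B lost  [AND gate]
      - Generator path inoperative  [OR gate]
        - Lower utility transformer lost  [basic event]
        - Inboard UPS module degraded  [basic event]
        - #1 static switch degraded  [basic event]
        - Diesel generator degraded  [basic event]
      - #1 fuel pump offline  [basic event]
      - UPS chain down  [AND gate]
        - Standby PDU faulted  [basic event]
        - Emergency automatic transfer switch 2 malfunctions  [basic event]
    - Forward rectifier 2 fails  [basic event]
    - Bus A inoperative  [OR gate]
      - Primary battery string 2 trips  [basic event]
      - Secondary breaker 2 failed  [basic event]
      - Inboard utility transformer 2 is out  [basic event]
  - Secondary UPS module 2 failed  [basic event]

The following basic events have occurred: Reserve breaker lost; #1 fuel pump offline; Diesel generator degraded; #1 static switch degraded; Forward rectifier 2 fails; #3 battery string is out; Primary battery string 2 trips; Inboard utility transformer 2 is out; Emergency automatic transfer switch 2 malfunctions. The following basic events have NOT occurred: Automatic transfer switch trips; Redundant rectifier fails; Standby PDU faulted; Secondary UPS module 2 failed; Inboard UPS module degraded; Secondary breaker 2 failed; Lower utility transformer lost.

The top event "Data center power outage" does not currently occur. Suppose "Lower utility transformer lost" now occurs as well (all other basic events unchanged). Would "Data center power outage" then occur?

Counterfactual: set "Lower utility transformer lost" to occurred.
Distribution tier down [OR]: Automatic transfer switch trips=not, Redundant rectifier fails=not → no input occurs → does not occur.
Utility feed inoperative [AND]: #3 battery string is out=occurs, Reserve breaker lost=occurs → all inputs occur → occurs.
Generator path inoperative [OR]: Lower utility transformer lost=occurs, Inboard UPS module degraded=not, #1 static switch degraded=occurs, Diesel generator degraded=occurs → at least one input occurs → occurs.
UPS chain down [AND]: Standby PDU faulted=not, Emergency automatic transfer switch 2 malfunctions=occurs → not all inputs occur → does not occur.
Bus B lost [AND]: Generator path inoperative=occurs, #1 fuel pump offline=occurs, UPS chain down=not → not all inputs occur → does not occur.
Bus A inoperative [OR]: Primary battery string 2 trips=occurs, Secondary breaker 2 failed=not, Inboard utility transformer 2 is out=occurs → at least one input occurs → occurs.
Distribution tier 2 lost [AND]: Utility feed inoperative=occurs, Bus B lost=not, Forward rectifier 2 fails=occurs, Bus A inoperative=occurs → not all inputs occur → does not occur.
Data center power outage [OR]: Distribution tier down=not, Distribution tier 2 lost=not, Secondary UPS module 2 failed=not → no input occurs → does not occur.

No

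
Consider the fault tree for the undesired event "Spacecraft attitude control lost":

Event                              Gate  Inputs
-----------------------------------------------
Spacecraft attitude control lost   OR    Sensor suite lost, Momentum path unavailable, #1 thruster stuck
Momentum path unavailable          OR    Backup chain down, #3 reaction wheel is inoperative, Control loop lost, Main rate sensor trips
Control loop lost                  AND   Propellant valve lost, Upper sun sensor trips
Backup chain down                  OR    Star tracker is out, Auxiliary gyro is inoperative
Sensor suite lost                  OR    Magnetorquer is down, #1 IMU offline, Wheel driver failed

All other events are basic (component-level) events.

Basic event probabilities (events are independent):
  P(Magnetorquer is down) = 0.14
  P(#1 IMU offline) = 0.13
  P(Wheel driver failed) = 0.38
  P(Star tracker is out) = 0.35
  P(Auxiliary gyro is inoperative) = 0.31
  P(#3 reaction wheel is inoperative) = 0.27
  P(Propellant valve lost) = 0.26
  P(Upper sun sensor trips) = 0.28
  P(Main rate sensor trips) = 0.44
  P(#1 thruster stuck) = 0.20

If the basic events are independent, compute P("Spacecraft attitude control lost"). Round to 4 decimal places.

0.9369

P(Sensor suite lost) [OR] = 1 − (1−0.14) × (1−0.13) × (1−0.38) = 0.536116
P(Backup chain down) [OR] = 1 − (1−0.35) × (1−0.31) = 0.551500
P(Control loop lost) [AND] = 0.26 × 0.28 = 0.072800
P(Momentum path unavailable) [OR] = 1 − (1−0.551500) × (1−0.27) × (1−0.072800) × (1−0.44) = 0.830001
P(Spacecraft attitude control lost) [OR] = 1 − (1−0.536116) × (1−0.830001) × (1−0.20) = 0.936912
Rounded to 4 decimal places: P(Spacecraft attitude control lost) ≈ 0.9369.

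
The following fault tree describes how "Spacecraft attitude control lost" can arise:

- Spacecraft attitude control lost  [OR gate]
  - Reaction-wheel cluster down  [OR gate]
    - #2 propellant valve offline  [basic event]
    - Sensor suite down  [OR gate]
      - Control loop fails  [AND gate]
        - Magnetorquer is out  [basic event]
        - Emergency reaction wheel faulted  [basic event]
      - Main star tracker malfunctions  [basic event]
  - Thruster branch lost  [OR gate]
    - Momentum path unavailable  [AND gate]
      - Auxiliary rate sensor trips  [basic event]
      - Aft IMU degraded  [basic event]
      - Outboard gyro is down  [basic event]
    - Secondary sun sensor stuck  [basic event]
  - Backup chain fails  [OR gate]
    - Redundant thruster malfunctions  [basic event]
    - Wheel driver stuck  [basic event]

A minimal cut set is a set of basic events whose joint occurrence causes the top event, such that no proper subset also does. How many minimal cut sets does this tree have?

7

Control loop fails [AND]: one cut set from each child combined → 1 × 1 = 1 cut set(s).
Sensor suite down [OR]: union of children's cut sets → 2 cut set(s).
Reaction-wheel cluster down [OR]: union of children's cut sets → 3 cut set(s).
Momentum path unavailable [AND]: one cut set from each child combined → 1 × 1 × 1 = 1 cut set(s).
Thruster branch lost [OR]: union of children's cut sets → 2 cut set(s).
Backup chain fails [OR]: union of children's cut sets → 2 cut set(s).
Spacecraft attitude control lost [OR]: union of children's cut sets → 7 cut set(s).
Minimal cut sets: {#2 propellant valve offline}; {Emergency reaction wheel faulted, Magnetorquer is out}; {Main star tracker malfunctions}; {Aft IMU degraded, Auxiliary rate sensor trips, Outboard gyro is down}; {Secondary sun sensor stuck}; {Redundant thruster malfunctions}; {Wheel driver stuck}.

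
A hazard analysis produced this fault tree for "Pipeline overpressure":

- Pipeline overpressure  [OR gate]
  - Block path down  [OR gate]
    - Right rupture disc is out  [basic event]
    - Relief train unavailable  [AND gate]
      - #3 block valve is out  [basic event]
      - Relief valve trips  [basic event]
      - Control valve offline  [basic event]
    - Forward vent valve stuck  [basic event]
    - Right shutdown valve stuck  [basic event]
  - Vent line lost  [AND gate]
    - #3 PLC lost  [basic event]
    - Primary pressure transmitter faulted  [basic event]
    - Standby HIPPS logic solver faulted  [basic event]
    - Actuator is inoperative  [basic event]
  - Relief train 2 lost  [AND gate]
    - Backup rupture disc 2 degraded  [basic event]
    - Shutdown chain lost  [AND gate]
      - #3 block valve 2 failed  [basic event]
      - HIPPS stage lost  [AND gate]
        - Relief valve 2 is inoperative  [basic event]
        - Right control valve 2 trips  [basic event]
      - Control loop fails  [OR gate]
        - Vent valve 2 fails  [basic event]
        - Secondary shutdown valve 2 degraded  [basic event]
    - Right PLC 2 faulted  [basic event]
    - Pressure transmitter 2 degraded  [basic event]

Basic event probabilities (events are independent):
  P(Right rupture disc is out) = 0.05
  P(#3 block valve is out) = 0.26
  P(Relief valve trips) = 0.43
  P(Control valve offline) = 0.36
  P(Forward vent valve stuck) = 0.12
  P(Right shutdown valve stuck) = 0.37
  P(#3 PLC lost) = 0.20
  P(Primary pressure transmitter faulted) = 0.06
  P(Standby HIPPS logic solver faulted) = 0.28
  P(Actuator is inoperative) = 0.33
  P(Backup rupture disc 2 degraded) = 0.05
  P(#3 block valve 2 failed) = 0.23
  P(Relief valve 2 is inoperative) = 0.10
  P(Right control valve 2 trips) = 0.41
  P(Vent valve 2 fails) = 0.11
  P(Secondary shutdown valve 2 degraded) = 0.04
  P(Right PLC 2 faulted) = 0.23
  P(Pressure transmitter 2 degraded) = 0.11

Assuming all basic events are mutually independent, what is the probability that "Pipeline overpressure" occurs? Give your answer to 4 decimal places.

P(Relief train unavailable) [AND] = 0.26 × 0.43 × 0.36 = 0.040248
P(Block path down) [OR] = 1 − (1−0.05) × (1−0.040248) × (1−0.12) × (1−0.37) = 0.494518
P(Vent line lost) [AND] = 0.20 × 0.06 × 0.28 × 0.33 = 0.001109
P(HIPPS stage lost) [AND] = 0.10 × 0.41 = 0.041000
P(Control loop fails) [OR] = 1 − (1−0.11) × (1−0.04) = 0.145600
P(Shutdown chain lost) [AND] = 0.23 × 0.041000 × 0.145600 = 0.001373
P(Relief train 2 lost) [AND] = 0.05 × 0.001373 × 0.23 × 0.11 = 0.000002
P(Pipeline overpressure) [OR] = 1 − (1−0.494518) × (1−0.001109) × (1−0.000002) = 0.495080
Rounded to 4 decimal places: P(Pipeline overpressure) ≈ 0.4951.

0.4951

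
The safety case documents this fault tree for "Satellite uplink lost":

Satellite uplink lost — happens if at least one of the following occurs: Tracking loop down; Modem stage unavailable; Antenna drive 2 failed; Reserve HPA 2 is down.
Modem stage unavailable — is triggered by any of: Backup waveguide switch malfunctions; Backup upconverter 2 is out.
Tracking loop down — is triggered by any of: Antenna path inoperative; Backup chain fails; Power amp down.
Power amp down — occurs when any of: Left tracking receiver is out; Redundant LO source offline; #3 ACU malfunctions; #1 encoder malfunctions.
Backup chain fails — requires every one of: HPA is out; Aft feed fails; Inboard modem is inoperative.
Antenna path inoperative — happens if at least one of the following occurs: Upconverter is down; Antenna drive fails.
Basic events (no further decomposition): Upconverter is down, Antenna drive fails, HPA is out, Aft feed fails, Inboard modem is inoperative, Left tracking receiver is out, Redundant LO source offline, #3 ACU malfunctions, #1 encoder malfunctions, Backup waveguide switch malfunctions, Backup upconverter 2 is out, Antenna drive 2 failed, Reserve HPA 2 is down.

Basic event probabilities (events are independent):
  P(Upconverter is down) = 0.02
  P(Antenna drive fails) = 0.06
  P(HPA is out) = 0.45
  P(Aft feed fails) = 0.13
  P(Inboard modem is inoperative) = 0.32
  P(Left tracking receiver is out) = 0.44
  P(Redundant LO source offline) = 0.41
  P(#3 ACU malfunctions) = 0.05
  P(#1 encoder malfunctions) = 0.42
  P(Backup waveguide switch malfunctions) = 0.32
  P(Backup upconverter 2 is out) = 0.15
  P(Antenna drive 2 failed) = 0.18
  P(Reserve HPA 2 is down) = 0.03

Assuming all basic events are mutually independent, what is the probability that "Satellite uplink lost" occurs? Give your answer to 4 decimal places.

0.9243

P(Antenna path inoperative) [OR] = 1 − (1−0.02) × (1−0.06) = 0.078800
P(Backup chain fails) [AND] = 0.45 × 0.13 × 0.32 = 0.018720
P(Power amp down) [OR] = 1 − (1−0.44) × (1−0.41) × (1−0.05) × (1−0.42) = 0.817950
P(Tracking loop down) [OR] = 1 − (1−0.078800) × (1−0.018720) × (1−0.817950) = 0.835435
P(Modem stage unavailable) [OR] = 1 − (1−0.32) × (1−0.15) = 0.422000
P(Satellite uplink lost) [OR] = 1 − (1−0.835435) × (1−0.422000) × (1−0.18) × (1−0.03) = 0.924343
Rounded to 4 decimal places: P(Satellite uplink lost) ≈ 0.9243.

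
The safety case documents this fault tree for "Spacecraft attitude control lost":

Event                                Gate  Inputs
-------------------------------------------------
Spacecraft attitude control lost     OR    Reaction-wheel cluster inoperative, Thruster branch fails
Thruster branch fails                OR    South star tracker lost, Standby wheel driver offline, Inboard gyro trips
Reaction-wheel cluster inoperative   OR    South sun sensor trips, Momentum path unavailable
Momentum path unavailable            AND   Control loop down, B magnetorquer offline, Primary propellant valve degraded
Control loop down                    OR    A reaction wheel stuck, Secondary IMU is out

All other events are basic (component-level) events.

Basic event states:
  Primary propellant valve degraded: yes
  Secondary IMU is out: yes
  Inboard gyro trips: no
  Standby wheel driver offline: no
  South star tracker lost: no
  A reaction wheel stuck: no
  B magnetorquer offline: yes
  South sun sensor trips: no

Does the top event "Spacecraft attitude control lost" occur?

Control loop down [OR]: A reaction wheel stuck=not, Secondary IMU is out=occurs → at least one input occurs → occurs.
Momentum path unavailable [AND]: Control loop down=occurs, B magnetorquer offline=occurs, Primary propellant valve degraded=occurs → all inputs occur → occurs.
Reaction-wheel cluster inoperative [OR]: South sun sensor trips=not, Momentum path unavailable=occurs → at least one input occurs → occurs.
Thruster branch fails [OR]: South star tracker lost=not, Standby wheel driver offline=not, Inboard gyro trips=not → no input occurs → does not occur.
Spacecraft attitude control lost [OR]: Reaction-wheel cluster inoperative=occurs, Thruster branch fails=not → at least one input occurs → occurs.

Yes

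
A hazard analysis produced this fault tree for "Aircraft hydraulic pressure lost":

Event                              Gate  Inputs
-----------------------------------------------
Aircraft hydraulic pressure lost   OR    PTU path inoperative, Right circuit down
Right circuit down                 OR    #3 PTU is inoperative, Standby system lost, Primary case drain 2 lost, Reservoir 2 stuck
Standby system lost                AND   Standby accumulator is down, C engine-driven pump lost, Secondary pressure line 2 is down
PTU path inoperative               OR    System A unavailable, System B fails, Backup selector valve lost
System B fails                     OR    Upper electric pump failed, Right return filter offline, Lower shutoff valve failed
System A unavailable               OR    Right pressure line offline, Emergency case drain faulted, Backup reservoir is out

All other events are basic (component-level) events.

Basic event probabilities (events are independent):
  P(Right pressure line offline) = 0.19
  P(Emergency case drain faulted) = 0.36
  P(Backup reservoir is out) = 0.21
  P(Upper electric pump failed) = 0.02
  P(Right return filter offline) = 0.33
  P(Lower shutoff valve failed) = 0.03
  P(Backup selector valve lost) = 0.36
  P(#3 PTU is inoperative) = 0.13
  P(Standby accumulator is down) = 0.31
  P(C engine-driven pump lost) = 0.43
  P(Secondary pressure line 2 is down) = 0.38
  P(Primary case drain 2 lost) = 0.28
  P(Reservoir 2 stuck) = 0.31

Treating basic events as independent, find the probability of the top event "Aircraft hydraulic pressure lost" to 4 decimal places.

0.9315

P(System A unavailable) [OR] = 1 − (1−0.19) × (1−0.36) × (1−0.21) = 0.590464
P(System B fails) [OR] = 1 − (1−0.02) × (1−0.33) × (1−0.03) = 0.363098
P(PTU path inoperative) [OR] = 1 − (1−0.590464) × (1−0.363098) × (1−0.36) = 0.833066
P(Standby system lost) [AND] = 0.31 × 0.43 × 0.38 = 0.050654
P(Right circuit down) [OR] = 1 − (1−0.13) × (1−0.050654) × (1−0.28) × (1−0.31) = 0.589677
P(Aircraft hydraulic pressure lost) [OR] = 1 − (1−0.833066) × (1−0.589677) = 0.931503
Rounded to 4 decimal places: P(Aircraft hydraulic pressure lost) ≈ 0.9315.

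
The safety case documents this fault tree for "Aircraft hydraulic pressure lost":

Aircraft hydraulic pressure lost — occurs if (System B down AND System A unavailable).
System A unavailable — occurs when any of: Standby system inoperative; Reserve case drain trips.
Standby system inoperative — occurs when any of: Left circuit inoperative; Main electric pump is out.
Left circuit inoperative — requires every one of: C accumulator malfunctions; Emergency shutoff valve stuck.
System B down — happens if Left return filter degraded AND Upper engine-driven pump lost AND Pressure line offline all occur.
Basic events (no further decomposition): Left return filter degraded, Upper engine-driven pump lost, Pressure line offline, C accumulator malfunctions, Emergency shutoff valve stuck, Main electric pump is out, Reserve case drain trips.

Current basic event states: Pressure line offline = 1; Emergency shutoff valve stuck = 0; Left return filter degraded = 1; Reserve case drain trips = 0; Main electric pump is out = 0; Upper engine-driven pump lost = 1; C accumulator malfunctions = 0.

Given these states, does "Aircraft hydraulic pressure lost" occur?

System B down [AND]: Left return filter degraded=occurs, Upper engine-driven pump lost=occurs, Pressure line offline=occurs → all inputs occur → occurs.
Left circuit inoperative [AND]: C accumulator malfunctions=not, Emergency shutoff valve stuck=not → not all inputs occur → does not occur.
Standby system inoperative [OR]: Left circuit inoperative=not, Main electric pump is out=not → no input occurs → does not occur.
System A unavailable [OR]: Standby system inoperative=not, Reserve case drain trips=not → no input occurs → does not occur.
Aircraft hydraulic pressure lost [AND]: System B down=occurs, System A unavailable=not → not all inputs occur → does not occur.

No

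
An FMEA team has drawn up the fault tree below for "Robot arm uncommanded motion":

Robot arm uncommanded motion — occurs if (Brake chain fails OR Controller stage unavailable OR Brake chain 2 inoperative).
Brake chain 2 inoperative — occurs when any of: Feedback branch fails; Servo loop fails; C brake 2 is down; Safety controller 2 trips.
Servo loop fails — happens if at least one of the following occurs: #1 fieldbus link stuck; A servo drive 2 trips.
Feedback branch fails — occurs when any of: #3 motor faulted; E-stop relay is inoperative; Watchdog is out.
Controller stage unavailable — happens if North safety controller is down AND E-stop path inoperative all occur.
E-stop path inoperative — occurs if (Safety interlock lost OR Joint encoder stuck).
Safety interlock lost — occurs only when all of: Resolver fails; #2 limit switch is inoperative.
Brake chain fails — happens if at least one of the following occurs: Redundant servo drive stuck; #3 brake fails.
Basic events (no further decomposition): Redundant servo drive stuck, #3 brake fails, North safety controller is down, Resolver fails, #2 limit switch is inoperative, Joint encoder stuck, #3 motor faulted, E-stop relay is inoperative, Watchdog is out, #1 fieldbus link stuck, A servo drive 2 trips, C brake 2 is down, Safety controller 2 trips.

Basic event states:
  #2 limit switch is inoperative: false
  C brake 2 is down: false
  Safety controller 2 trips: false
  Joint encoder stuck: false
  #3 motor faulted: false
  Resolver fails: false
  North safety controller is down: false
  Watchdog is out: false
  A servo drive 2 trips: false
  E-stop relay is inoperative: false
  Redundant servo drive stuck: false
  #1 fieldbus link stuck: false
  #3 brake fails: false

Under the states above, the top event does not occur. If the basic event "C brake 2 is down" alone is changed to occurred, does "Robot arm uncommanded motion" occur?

Yes

Counterfactual: set "C brake 2 is down" to occurred.
Brake chain fails [OR]: Redundant servo drive stuck=not, #3 brake fails=not → no input occurs → does not occur.
Safety interlock lost [AND]: Resolver fails=not, #2 limit switch is inoperative=not → not all inputs occur → does not occur.
E-stop path inoperative [OR]: Safety interlock lost=not, Joint encoder stuck=not → no input occurs → does not occur.
Controller stage unavailable [AND]: North safety controller is down=not, E-stop path inoperative=not → not all inputs occur → does not occur.
Feedback branch fails [OR]: #3 motor faulted=not, E-stop relay is inoperative=not, Watchdog is out=not → no input occurs → does not occur.
Servo loop fails [OR]: #1 fieldbus link stuck=not, A servo drive 2 trips=not → no input occurs → does not occur.
Brake chain 2 inoperative [OR]: Feedback branch fails=not, Servo loop fails=not, C brake 2 is down=occurs, Safety controller 2 trips=not → at least one input occurs → occurs.
Robot arm uncommanded motion [OR]: Brake chain fails=not, Controller stage unavailable=not, Brake chain 2 inoperative=occurs → at least one input occurs → occurs.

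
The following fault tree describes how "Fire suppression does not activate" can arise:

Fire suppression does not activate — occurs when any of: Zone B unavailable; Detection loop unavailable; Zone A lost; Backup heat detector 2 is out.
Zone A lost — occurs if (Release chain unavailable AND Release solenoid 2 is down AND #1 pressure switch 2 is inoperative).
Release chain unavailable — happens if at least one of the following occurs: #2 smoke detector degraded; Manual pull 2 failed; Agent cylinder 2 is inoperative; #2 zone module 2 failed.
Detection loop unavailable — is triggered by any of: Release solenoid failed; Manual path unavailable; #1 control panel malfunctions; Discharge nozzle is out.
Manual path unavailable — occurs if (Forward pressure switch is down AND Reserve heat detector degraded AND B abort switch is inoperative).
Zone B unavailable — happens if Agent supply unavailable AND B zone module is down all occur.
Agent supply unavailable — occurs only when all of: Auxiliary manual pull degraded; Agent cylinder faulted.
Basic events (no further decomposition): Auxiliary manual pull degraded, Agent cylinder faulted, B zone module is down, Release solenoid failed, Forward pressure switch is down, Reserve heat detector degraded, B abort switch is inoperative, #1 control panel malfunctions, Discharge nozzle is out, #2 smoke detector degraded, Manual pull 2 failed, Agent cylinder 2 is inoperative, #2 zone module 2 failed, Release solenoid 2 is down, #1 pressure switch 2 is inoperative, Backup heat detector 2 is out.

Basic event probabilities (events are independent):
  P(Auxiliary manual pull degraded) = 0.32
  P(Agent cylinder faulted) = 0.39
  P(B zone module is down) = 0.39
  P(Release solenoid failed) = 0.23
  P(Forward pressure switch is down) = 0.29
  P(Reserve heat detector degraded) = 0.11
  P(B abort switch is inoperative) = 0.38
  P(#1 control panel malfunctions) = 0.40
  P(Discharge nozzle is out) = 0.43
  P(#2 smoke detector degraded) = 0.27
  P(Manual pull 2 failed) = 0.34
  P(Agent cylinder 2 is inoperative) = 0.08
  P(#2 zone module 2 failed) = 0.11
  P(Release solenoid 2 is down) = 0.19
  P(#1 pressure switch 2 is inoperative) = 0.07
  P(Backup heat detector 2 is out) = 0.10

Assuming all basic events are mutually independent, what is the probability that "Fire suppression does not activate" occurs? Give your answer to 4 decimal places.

P(Agent supply unavailable) [AND] = 0.32 × 0.39 = 0.124800
P(Zone B unavailable) [AND] = 0.124800 × 0.39 = 0.048672
P(Manual path unavailable) [AND] = 0.29 × 0.11 × 0.38 = 0.012122
P(Detection loop unavailable) [OR] = 1 − (1−0.23) × (1−0.012122) × (1−0.40) × (1−0.43) = 0.739852
P(Release chain unavailable) [OR] = 1 − (1−0.27) × (1−0.34) × (1−0.08) × (1−0.11) = 0.605502
P(Zone A lost) [AND] = 0.605502 × 0.19 × 0.07 = 0.008053
P(Fire suppression does not activate) [OR] = 1 − (1−0.048672) × (1−0.739852) × (1−0.008053) × (1−0.10) = 0.779056
Rounded to 4 decimal places: P(Fire suppression does not activate) ≈ 0.7791.

0.7791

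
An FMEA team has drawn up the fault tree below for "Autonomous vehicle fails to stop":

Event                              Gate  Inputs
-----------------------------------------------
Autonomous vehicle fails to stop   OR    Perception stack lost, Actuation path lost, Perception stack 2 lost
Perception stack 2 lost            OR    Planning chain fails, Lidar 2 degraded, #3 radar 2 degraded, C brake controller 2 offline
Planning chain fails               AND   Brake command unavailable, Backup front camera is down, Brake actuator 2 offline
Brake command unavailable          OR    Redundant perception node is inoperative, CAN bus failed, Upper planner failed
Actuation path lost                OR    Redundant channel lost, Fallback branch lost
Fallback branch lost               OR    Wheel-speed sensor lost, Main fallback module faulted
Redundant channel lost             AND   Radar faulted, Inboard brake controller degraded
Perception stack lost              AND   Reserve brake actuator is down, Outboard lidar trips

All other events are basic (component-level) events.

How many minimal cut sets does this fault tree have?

Perception stack lost [AND]: one cut set from each child combined → 1 × 1 = 1 cut set(s).
Redundant channel lost [AND]: one cut set from each child combined → 1 × 1 = 1 cut set(s).
Fallback branch lost [OR]: union of children's cut sets → 2 cut set(s).
Actuation path lost [OR]: union of children's cut sets → 3 cut set(s).
Brake command unavailable [OR]: union of children's cut sets → 3 cut set(s).
Planning chain fails [AND]: one cut set from each child combined → 3 × 1 × 1 = 3 cut set(s).
Perception stack 2 lost [OR]: union of children's cut sets → 6 cut set(s).
Autonomous vehicle fails to stop [OR]: union of children's cut sets → 10 cut set(s).
Minimal cut sets: {Outboard lidar trips, Reserve brake actuator is down}; {Inboard brake controller degraded, Radar faulted}; {Wheel-speed sensor lost}; {Main fallback module faulted}; {Backup front camera is down, Brake actuator 2 offline, Redundant perception node is inoperative}; {Backup front camera is down, Brake actuator 2 offline, CAN bus failed}; {Backup front camera is down, Brake actuator 2 offline, Upper planner failed}; {Lidar 2 degraded}; {#3 radar 2 degraded}; {C brake controller 2 offline}.

10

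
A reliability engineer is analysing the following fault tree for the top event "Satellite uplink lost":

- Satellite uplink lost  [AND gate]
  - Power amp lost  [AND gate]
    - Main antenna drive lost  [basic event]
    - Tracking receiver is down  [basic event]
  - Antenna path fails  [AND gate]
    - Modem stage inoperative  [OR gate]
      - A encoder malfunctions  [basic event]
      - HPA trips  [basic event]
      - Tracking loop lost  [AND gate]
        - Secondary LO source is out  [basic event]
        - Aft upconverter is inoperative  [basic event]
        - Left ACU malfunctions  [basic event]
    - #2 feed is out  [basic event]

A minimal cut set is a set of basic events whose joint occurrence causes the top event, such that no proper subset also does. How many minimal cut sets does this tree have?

3

Power amp lost [AND]: one cut set from each child combined → 1 × 1 = 1 cut set(s).
Tracking loop lost [AND]: one cut set from each child combined → 1 × 1 × 1 = 1 cut set(s).
Modem stage inoperative [OR]: union of children's cut sets → 3 cut set(s).
Antenna path fails [AND]: one cut set from each child combined → 3 × 1 = 3 cut set(s).
Satellite uplink lost [AND]: one cut set from each child combined → 1 × 3 = 3 cut set(s).
Minimal cut sets: {#2 feed is out, A encoder malfunctions, Main antenna drive lost, Tracking receiver is down}; {#2 feed is out, HPA trips, Main antenna drive lost, Tracking receiver is down}; {#2 feed is out, Aft upconverter is inoperative, Left ACU malfunctions, Main antenna drive lost, Secondary LO source is out, Tracking receiver is down}.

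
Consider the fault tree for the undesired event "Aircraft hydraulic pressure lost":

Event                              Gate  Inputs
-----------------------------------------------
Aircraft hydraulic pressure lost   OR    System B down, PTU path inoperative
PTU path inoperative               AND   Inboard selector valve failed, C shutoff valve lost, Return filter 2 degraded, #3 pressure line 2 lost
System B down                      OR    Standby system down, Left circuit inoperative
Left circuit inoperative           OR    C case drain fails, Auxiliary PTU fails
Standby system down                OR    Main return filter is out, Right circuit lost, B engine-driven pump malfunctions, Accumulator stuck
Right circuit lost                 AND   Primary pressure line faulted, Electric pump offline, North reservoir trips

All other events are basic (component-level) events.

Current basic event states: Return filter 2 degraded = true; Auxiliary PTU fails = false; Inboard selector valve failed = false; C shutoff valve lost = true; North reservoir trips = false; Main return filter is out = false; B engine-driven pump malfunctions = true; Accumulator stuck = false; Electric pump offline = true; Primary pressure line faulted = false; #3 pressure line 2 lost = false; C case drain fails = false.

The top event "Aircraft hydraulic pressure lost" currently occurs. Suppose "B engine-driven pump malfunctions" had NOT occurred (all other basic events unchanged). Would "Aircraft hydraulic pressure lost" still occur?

Counterfactual: set "B engine-driven pump malfunctions" to not occurred.
Right circuit lost [AND]: Primary pressure line faulted=not, Electric pump offline=occurs, North reservoir trips=not → not all inputs occur → does not occur.
Standby system down [OR]: Main return filter is out=not, Right circuit lost=not, B engine-driven pump malfunctions=not, Accumulator stuck=not → no input occurs → does not occur.
Left circuit inoperative [OR]: C case drain fails=not, Auxiliary PTU fails=not → no input occurs → does not occur.
System B down [OR]: Standby system down=not, Left circuit inoperative=not → no input occurs → does not occur.
PTU path inoperative [AND]: Inboard selector valve failed=not, C shutoff valve lost=occurs, Return filter 2 degraded=occurs, #3 pressure line 2 lost=not → not all inputs occur → does not occur.
Aircraft hydraulic pressure lost [OR]: System B down=not, PTU path inoperative=not → no input occurs → does not occur.

No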